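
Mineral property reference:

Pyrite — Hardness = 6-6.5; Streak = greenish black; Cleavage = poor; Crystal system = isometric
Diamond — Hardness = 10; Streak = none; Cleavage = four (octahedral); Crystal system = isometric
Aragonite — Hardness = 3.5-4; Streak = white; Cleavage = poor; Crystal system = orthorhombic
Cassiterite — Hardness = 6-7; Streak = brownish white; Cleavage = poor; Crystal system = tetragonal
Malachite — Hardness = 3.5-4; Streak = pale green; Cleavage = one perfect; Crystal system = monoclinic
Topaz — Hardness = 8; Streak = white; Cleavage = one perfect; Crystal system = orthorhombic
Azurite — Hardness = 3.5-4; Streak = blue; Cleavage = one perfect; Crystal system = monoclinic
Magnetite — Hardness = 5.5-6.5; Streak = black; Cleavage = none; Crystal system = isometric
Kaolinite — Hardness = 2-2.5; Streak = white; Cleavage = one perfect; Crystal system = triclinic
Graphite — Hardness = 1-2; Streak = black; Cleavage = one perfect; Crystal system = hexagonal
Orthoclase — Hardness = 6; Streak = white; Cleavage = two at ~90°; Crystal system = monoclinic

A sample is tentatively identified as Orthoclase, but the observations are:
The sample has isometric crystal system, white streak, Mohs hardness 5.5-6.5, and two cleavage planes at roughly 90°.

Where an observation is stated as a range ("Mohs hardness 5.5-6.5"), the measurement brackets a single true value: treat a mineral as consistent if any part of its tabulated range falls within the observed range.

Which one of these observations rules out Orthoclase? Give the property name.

Isometric crystal system: Orthoclase has monoclinic system — inconsistent.
White streak: Orthoclase has white streak — agrees.
Mohs hardness 5.5-6.5: Orthoclase has hardness 6 — agrees.
Two cleavage planes at roughly 90°: Orthoclase has cleavage two at ~90° — agrees.
Only the crystal system is inconsistent.

crystal system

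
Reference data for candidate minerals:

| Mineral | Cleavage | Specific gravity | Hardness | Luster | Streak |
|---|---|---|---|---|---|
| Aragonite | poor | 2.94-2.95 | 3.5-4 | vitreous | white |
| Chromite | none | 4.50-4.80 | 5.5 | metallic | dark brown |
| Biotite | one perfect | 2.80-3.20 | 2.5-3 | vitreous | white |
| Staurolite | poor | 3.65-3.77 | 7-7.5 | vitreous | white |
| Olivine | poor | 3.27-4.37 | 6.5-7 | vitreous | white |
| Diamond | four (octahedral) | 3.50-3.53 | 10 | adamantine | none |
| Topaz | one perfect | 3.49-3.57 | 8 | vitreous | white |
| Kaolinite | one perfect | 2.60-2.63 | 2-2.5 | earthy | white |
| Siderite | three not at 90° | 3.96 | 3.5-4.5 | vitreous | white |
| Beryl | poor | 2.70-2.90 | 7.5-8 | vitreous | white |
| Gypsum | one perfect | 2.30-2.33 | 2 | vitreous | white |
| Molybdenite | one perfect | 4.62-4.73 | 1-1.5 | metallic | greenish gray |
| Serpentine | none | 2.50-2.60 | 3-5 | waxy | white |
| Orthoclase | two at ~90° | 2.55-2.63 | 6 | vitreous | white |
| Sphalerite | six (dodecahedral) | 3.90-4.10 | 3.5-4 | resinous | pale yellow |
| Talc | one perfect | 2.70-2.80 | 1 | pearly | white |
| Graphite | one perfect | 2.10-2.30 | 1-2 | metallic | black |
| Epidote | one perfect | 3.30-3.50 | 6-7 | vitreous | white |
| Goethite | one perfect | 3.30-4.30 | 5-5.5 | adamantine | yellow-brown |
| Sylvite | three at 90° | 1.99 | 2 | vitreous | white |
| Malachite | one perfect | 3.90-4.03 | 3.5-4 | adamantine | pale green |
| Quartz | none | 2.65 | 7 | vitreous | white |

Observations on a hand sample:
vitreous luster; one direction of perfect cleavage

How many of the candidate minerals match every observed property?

Vitreous luster — leaves Aragonite, Biotite, Staurolite, Olivine, Topaz, Siderite, Beryl, Gypsum, Orthoclase, Epidote, Sylvite, Quartz.
One direction of perfect cleavage — leaves Biotite, Topaz, Gypsum, Epidote.
Consistent with every observation: Biotite, Epidote, Gypsum, Topaz.
That is 4 minerals.

4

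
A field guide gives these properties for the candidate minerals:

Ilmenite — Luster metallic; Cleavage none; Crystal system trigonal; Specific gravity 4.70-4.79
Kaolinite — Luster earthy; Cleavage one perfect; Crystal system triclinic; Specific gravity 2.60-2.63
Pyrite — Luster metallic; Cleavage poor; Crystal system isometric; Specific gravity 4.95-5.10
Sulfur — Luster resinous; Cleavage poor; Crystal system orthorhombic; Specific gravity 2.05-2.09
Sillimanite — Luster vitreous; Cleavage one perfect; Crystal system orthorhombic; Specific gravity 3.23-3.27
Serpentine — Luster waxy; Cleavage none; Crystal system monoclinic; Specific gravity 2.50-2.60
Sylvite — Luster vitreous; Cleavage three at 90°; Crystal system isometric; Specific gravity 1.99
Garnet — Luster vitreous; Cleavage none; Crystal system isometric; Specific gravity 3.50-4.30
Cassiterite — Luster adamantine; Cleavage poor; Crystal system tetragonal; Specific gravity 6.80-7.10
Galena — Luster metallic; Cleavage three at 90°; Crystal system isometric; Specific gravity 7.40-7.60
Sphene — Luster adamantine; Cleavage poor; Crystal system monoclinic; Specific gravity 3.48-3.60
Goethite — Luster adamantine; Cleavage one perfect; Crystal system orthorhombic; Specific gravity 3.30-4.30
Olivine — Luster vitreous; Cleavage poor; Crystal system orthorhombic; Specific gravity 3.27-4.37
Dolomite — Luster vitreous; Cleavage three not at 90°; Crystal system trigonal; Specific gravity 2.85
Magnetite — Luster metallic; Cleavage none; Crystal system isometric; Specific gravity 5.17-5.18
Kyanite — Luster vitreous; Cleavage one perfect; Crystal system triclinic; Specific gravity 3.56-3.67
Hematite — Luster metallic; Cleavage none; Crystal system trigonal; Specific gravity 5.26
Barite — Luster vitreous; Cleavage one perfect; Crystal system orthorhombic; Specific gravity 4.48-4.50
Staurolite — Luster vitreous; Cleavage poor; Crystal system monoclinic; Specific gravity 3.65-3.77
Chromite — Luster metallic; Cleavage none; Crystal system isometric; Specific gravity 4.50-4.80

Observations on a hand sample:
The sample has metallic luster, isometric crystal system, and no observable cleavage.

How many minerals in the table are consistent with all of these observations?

2

Metallic luster — Ilmenite, Pyrite, Galena, Magnetite, Hematite, Chromite remain.
Isometric crystal system rules out Ilmenite, Hematite.
No observable cleavage eliminates Pyrite, Galena.
The minerals that satisfy all observations are Chromite, Magnetite.
That is 2 minerals.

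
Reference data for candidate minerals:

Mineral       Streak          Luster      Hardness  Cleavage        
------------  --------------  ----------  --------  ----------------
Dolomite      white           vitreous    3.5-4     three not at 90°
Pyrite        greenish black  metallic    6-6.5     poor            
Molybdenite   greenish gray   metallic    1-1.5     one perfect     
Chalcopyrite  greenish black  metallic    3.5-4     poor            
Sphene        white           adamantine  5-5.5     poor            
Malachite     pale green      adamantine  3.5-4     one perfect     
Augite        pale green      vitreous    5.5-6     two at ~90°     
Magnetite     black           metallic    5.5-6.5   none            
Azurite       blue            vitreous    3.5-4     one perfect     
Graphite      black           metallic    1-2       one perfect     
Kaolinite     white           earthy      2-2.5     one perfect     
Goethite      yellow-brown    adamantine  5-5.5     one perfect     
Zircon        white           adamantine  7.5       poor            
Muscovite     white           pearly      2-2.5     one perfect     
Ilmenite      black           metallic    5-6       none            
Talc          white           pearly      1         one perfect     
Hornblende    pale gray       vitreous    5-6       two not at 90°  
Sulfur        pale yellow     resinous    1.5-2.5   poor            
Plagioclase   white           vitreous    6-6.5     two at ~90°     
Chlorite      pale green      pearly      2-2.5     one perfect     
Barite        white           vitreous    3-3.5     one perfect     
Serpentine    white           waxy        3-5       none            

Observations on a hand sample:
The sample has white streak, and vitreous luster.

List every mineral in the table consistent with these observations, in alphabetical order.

White streak — Dolomite, Sphene, Kaolinite, Zircon, Muscovite, Talc, Plagioclase, Barite, Serpentine remain.
Vitreous luster — only Dolomite, Plagioclase, Barite remain.
Consistent with every observation: Barite, Dolomite, Plagioclase.

Barite, Dolomite, Plagioclase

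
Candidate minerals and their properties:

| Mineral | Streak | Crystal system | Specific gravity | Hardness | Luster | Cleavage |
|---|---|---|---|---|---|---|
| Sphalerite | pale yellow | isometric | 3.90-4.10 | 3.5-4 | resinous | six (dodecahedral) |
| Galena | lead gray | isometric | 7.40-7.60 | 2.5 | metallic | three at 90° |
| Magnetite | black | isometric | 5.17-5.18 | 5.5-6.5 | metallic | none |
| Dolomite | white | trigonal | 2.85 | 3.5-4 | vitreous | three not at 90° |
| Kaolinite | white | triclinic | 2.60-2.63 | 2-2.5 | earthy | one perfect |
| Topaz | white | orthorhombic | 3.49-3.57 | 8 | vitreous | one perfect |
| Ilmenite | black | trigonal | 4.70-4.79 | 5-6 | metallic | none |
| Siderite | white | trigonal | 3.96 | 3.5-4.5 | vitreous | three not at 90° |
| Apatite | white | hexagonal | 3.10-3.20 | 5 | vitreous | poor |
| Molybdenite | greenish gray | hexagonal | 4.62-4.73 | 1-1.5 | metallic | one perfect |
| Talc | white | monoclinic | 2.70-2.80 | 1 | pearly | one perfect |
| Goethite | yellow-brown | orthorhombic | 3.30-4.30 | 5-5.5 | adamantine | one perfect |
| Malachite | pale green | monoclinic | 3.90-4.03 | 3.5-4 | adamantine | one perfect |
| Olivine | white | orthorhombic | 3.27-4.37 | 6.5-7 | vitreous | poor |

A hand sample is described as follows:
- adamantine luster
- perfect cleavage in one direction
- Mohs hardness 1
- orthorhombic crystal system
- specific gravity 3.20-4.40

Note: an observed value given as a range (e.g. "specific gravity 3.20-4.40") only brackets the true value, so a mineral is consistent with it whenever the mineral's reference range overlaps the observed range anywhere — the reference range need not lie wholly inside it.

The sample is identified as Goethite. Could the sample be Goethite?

Inconsistent

Adamantine luster — consistent with Goethite (adamantine luster).
Perfect cleavage in one direction — consistent with Goethite (cleavage one perfect).
Mohs hardness 1 — Goethite has hardness 5-5.5; inconsistent.
Orthorhombic crystal system — consistent with Goethite (orthorhombic system).
Specific gravity 3.20-4.40 — consistent with Goethite (SG 3.30-4.30).
Hardness alone is enough to reject Goethite.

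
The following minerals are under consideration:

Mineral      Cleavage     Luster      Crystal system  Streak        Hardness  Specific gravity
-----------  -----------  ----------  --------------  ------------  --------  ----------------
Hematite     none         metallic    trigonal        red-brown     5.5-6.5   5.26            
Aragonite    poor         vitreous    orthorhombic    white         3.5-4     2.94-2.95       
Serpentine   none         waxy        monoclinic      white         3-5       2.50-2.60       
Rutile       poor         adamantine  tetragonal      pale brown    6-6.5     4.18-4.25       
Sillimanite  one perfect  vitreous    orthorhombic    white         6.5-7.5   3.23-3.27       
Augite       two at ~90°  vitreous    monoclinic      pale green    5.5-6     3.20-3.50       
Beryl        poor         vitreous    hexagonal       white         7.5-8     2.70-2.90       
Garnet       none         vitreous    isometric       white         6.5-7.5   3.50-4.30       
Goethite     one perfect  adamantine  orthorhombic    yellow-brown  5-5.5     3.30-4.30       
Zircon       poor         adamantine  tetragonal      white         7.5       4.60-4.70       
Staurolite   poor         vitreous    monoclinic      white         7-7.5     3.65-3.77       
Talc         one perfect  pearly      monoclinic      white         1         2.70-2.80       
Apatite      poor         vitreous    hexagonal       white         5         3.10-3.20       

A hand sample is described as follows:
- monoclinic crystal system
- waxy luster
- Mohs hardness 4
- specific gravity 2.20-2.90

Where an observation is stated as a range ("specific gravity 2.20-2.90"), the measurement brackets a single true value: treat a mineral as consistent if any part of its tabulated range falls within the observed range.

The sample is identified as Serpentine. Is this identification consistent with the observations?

Consistent

Monoclinic crystal system — is consistent with Serpentine (monoclinic system).
Waxy luster — is consistent with Serpentine (waxy luster).
Mohs hardness 4 — is consistent with Serpentine (hardness 3-5).
Specific gravity 2.20-2.90 — is consistent with Serpentine (SG 2.50-2.60).
All observations are consistent with the tabulated values for Serpentine.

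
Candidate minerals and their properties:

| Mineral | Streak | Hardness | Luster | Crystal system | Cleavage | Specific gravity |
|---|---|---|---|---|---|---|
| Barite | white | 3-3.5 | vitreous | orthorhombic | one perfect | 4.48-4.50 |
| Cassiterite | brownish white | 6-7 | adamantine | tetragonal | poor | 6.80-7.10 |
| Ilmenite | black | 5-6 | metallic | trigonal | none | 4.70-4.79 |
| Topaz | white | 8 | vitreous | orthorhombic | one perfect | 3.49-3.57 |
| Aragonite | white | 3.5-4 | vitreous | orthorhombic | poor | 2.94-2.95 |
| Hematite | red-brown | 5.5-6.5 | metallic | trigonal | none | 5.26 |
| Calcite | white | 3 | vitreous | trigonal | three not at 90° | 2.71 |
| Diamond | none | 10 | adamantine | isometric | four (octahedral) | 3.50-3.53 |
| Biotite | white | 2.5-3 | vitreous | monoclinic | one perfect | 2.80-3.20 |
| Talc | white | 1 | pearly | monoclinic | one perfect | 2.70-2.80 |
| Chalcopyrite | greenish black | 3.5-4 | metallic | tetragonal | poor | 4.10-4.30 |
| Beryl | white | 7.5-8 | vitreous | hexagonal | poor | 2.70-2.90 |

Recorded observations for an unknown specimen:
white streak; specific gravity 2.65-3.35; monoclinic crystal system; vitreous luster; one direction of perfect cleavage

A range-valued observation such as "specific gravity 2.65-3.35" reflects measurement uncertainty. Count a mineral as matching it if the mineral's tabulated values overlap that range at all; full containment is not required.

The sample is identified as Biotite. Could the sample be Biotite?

Consistent

White streak — agrees with Biotite (white streak).
Specific gravity 2.65-3.35 — agrees with Biotite (SG 2.80-3.20).
Monoclinic crystal system — agrees with Biotite (monoclinic system).
Vitreous luster — agrees with Biotite (vitreous luster).
One direction of perfect cleavage — agrees with Biotite (cleavage one perfect).
Nothing contradicts Biotite.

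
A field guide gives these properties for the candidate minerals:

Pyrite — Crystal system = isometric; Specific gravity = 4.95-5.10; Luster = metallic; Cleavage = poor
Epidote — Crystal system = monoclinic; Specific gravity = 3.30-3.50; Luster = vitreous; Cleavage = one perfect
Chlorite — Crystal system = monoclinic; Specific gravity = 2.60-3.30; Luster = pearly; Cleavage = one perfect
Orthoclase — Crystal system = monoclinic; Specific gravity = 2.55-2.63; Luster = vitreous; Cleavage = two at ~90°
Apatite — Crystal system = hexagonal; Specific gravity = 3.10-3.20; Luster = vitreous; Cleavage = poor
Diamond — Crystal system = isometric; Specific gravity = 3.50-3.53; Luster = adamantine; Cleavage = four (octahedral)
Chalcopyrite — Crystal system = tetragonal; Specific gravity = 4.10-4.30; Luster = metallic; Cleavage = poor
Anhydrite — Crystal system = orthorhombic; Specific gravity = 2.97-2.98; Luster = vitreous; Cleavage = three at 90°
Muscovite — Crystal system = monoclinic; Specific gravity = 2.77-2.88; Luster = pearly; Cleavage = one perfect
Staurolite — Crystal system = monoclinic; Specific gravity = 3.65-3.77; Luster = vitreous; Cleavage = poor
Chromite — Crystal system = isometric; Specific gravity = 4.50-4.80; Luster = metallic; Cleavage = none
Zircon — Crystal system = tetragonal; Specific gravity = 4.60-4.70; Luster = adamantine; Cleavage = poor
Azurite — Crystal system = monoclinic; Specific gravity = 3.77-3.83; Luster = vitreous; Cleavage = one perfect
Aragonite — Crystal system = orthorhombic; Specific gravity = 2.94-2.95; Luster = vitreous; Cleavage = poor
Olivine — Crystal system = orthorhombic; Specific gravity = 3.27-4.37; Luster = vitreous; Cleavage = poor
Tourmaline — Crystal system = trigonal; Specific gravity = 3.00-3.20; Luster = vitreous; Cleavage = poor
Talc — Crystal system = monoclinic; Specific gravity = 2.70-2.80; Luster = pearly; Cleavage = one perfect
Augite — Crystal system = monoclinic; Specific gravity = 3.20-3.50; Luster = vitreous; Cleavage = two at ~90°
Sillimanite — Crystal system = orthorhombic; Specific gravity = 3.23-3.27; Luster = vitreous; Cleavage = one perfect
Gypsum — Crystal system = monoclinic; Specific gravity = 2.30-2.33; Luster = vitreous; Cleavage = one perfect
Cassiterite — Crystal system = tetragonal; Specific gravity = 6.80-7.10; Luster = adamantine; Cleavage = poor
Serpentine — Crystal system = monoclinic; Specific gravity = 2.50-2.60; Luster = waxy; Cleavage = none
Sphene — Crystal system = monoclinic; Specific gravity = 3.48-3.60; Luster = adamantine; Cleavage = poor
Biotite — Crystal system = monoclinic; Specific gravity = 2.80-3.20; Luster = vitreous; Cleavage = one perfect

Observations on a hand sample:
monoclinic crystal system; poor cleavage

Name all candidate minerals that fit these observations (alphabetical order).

Monoclinic crystal system — leaves Epidote, Chlorite, Orthoclase, Muscovite, Staurolite, Azurite, Talc, Augite, Gypsum, Serpentine, Sphene, Biotite.
Poor cleavage — narrows the field to Staurolite, Sphene.
Remaining candidates: Sphene, Staurolite.

Sphene, Staurolite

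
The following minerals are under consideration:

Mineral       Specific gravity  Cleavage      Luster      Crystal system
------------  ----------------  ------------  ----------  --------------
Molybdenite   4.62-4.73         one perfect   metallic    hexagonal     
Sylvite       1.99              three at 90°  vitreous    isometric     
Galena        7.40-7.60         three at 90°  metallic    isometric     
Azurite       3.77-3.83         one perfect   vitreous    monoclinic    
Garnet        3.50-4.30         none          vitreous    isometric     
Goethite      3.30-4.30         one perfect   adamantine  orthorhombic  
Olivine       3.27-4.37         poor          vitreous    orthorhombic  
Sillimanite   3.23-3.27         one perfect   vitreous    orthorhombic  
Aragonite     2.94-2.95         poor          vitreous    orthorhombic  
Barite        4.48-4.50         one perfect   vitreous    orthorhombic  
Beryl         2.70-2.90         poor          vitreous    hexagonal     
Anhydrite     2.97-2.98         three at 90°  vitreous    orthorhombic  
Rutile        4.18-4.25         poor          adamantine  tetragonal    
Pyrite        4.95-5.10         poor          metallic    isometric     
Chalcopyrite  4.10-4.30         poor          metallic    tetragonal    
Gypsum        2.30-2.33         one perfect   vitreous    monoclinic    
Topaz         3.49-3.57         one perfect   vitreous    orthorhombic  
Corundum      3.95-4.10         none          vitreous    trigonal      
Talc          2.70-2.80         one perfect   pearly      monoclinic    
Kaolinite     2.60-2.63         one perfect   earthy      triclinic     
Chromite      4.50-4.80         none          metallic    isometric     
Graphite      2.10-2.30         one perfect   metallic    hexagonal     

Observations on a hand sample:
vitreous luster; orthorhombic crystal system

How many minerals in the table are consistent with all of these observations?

Vitreous luster: only Sylvite, Azurite, Garnet, Olivine, Sillimanite, Aragonite, Barite, Beryl, Anhydrite, Gypsum, Topaz, Corundum remain.
Orthorhombic crystal system rules out Sylvite, Azurite, Garnet, Beryl, Gypsum, Corundum.
Remaining candidates: Anhydrite, Aragonite, Barite, Olivine, Sillimanite, Topaz.
That is 6 minerals.

6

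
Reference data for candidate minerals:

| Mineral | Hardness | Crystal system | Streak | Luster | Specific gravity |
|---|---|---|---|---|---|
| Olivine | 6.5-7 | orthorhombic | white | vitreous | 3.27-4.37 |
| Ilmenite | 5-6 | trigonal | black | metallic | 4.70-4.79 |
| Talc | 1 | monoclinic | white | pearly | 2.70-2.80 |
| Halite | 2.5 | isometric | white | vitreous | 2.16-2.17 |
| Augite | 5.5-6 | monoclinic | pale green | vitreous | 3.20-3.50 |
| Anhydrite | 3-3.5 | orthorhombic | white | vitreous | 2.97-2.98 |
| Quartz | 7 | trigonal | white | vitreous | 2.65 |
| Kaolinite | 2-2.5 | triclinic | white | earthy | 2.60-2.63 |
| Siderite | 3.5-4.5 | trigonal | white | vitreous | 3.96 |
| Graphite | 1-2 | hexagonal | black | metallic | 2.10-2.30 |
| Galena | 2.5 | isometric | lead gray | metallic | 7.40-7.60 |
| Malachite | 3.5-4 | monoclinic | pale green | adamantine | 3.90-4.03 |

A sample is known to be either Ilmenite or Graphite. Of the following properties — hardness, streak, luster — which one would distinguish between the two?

Hardness: Ilmenite 5-6, Graphite 1-2 — different.
Streak: both black — identical.
Luster: both metallic — identical.
Hardness is the diagnostic property here.

hardness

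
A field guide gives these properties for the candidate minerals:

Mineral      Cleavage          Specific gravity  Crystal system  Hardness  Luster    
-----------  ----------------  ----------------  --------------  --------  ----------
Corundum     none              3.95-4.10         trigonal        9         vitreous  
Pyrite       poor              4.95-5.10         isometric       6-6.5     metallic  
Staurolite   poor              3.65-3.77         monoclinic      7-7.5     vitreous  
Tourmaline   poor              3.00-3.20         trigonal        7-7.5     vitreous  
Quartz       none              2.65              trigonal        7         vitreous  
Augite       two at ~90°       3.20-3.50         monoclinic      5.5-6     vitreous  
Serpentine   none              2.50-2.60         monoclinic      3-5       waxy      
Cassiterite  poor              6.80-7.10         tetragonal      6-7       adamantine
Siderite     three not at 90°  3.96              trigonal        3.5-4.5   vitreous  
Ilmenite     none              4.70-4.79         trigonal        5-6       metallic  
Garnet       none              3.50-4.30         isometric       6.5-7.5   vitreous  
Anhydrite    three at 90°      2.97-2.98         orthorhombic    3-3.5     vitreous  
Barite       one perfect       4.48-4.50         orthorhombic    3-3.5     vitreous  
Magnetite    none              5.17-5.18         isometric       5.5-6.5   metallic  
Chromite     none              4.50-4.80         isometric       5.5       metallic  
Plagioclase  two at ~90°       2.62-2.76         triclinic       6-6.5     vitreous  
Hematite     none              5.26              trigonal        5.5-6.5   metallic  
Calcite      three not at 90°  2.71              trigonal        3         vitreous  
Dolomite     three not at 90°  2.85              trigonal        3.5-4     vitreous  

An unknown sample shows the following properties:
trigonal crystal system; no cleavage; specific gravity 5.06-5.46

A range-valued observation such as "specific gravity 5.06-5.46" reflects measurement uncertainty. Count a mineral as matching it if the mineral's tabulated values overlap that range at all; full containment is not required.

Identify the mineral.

Trigonal crystal system — Corundum, Tourmaline, Quartz, Siderite, Ilmenite, Hematite, Calcite, Dolomite remain.
No cleavage excludes Tourmaline, Siderite, Calcite, Dolomite.
Specific gravity 5.06-5.46 — narrows the field to Hematite.
Hematite is the sole remaining match.

Hematite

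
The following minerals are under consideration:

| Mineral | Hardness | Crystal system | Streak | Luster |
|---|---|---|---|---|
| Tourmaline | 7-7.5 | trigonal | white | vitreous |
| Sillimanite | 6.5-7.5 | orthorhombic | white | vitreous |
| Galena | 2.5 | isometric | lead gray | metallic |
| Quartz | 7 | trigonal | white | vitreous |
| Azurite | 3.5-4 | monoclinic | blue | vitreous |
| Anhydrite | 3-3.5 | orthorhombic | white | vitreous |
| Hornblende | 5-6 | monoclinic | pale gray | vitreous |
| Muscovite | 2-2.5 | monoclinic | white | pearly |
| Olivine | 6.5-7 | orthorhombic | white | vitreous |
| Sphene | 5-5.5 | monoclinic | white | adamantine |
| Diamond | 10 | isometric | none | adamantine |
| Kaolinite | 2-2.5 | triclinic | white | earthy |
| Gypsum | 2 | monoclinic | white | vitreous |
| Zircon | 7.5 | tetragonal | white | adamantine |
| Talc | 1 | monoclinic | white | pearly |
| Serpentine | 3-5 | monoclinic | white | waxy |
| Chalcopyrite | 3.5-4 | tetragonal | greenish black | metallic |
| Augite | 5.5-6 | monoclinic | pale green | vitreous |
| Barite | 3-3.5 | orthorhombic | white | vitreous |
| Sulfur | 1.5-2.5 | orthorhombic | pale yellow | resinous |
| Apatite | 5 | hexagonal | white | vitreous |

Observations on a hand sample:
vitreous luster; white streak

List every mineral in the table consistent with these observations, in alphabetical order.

Anhydrite, Apatite, Barite, Gypsum, Olivine, Quartz, Sillimanite, Tourmaline

Vitreous luster — Tourmaline, Sillimanite, Quartz, Azurite, Anhydrite, Hornblende, Olivine, Gypsum, Augite, Barite, Apatite remain.
White streak excludes Azurite, Hornblende, Augite.
Remaining candidates: Anhydrite, Apatite, Barite, Gypsum, Olivine, Quartz, Sillimanite, Tourmaline.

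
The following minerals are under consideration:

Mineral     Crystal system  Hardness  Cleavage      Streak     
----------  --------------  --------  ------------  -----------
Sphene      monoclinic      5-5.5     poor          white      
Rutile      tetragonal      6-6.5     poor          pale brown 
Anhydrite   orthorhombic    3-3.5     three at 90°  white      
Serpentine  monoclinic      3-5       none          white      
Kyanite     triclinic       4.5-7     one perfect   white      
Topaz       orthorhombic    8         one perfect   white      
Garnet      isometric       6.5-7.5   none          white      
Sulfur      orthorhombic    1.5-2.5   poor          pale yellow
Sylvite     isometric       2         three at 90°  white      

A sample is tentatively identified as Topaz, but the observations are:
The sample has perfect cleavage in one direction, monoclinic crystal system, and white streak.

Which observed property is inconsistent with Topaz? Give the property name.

Perfect cleavage in one direction: Topaz has cleavage one perfect — within range.
Monoclinic crystal system: Topaz has orthorhombic system — inconsistent.
White streak: Topaz has white streak — within range.
Everything matches except the crystal system.

crystal system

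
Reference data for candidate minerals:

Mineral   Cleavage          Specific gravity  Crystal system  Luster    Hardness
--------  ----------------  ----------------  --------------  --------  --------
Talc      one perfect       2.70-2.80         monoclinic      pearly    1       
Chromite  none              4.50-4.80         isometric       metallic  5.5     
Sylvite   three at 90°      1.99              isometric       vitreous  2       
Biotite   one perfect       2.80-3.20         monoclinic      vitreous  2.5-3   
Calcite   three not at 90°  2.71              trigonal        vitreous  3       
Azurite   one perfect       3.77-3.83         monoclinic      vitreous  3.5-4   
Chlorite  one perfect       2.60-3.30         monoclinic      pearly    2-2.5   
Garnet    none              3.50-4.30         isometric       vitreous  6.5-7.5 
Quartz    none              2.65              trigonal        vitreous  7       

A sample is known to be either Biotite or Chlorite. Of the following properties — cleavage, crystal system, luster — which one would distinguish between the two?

Cleavage: both one perfect — identical.
Crystal system: both monoclinic — identical.
Luster: Biotite vitreous, Chlorite pearly — distinct.
Luster is the diagnostic property here.

luster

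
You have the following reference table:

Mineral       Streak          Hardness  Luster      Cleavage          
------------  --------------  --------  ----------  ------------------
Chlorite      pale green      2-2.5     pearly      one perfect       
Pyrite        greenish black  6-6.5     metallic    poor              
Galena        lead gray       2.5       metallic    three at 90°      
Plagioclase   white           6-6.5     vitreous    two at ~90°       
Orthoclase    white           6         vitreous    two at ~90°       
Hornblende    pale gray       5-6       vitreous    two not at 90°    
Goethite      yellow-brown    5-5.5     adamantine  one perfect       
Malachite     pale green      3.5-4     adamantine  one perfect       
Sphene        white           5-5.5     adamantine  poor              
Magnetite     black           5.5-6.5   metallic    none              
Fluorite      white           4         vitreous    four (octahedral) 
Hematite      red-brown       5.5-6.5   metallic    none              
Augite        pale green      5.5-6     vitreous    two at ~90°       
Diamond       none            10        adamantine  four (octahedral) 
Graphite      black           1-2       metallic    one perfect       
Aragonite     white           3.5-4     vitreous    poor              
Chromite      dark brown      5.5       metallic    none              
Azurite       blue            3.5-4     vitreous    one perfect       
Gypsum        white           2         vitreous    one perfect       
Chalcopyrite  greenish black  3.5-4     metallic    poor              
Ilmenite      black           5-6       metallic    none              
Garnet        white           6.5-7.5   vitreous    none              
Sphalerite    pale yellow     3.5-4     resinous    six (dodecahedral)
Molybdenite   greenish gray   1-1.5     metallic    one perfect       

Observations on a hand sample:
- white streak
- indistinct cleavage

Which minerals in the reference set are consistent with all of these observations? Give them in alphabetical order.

Aragonite, Sphene

White streak — leaves Plagioclase, Orthoclase, Sphene, Fluorite, Aragonite, Gypsum, Garnet.
Indistinct cleavage — leaves Sphene, Aragonite.
Consistent with every observation: Aragonite, Sphene.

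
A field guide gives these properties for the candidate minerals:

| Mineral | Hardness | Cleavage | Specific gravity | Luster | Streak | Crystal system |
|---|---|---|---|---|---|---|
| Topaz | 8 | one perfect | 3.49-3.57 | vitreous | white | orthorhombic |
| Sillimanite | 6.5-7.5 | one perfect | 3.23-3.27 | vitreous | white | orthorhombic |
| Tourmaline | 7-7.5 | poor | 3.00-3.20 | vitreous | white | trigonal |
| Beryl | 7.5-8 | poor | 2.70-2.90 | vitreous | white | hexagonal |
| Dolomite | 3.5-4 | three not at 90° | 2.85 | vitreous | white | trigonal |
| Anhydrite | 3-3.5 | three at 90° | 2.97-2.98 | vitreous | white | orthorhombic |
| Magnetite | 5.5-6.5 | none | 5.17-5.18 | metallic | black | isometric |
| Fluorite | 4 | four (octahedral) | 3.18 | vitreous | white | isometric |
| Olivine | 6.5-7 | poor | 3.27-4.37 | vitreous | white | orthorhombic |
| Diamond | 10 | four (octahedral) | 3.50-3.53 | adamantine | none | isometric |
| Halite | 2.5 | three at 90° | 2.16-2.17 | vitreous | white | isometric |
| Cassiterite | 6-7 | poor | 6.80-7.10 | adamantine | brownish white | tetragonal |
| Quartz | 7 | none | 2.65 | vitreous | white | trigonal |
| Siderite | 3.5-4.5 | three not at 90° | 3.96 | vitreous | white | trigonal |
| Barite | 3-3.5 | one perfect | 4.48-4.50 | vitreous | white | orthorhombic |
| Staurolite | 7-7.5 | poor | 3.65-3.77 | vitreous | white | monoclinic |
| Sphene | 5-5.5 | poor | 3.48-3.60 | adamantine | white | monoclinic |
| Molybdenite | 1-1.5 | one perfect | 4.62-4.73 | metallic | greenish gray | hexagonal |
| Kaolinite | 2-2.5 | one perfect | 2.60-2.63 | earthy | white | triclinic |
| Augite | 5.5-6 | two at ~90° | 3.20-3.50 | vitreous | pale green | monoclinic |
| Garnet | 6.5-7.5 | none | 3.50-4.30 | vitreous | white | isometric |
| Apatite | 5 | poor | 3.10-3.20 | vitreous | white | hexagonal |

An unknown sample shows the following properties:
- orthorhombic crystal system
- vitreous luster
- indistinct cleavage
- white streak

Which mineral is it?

Olivine

Orthorhombic crystal system: Topaz, Sillimanite, Anhydrite, Olivine, Barite remain.
Vitreous luster: every remaining candidate is consistent.
Indistinct cleavage: narrows the field to Olivine.
White streak: all remaining candidates fit.
Olivine is the sole remaining match.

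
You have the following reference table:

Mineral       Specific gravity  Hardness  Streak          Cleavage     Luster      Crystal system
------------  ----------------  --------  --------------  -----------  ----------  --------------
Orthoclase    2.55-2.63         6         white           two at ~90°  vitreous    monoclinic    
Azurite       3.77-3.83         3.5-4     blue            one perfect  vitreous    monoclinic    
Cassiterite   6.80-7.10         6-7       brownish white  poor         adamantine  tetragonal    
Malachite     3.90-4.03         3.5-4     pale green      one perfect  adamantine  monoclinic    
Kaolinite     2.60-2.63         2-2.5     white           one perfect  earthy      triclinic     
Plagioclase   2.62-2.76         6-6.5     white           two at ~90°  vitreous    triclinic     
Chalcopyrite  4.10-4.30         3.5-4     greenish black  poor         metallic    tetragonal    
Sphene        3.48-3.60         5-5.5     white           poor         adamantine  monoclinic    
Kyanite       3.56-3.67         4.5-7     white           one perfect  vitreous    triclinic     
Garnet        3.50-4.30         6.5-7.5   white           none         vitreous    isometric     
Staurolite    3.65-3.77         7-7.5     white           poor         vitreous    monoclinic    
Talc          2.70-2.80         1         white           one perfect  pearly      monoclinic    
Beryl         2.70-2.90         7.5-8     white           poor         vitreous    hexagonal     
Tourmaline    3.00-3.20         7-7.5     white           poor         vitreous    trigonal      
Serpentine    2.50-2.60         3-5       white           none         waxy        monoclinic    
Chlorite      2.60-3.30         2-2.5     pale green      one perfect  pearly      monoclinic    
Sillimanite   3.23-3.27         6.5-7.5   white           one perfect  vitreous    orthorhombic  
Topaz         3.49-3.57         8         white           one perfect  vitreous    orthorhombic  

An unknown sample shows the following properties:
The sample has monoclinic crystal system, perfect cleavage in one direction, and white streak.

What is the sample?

Monoclinic crystal system — only Orthoclase, Azurite, Malachite, Sphene, Staurolite, Talc, Serpentine, Chlorite remain.
Perfect cleavage in one direction rules out Orthoclase, Sphene, Staurolite, Serpentine.
White streak — narrows the field to Talc.
The only mineral consistent with every observation is Talc.

Talc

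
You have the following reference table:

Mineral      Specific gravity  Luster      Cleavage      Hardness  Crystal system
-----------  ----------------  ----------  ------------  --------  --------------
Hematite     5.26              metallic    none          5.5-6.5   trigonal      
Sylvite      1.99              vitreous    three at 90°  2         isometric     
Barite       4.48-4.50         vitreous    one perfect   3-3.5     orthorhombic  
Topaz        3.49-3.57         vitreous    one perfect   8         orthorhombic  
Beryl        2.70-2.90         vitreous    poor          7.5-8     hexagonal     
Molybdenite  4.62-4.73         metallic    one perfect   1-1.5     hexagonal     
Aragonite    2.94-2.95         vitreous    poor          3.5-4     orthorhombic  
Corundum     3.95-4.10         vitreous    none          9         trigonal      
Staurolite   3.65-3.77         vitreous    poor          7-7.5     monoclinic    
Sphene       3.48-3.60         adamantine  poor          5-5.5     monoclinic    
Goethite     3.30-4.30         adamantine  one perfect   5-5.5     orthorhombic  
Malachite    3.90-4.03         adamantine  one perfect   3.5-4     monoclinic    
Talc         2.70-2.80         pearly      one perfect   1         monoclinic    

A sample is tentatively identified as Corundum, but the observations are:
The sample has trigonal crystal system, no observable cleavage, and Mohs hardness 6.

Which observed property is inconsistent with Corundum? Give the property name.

hardness

Trigonal crystal system: Corundum has trigonal system — matches.
No observable cleavage: Corundum has cleavage none — matches.
Mohs hardness 6: Corundum has hardness 9 — outside the reference range.
Everything matches except the hardness.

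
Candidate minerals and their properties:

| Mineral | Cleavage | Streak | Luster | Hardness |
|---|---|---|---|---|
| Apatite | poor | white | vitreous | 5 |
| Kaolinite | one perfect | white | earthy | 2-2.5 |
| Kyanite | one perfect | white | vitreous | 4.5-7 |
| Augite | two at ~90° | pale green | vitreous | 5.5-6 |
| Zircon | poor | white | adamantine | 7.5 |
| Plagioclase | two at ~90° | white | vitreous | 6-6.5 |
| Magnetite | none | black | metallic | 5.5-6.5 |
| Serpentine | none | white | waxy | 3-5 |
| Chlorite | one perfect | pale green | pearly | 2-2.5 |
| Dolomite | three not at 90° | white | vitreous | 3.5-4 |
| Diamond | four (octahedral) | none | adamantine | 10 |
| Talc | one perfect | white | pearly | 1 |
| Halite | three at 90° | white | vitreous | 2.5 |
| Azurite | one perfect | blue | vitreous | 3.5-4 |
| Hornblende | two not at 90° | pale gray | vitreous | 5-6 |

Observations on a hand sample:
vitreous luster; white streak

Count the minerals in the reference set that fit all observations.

5

Vitreous luster: narrows the field to Apatite, Kyanite, Augite, Plagioclase, Dolomite, Halite, Azurite, Hornblende.
White streak eliminates Augite, Azurite, Hornblende.
The minerals that satisfy all observations are Apatite, Dolomite, Halite, Kyanite, Plagioclase.
That is 5 minerals.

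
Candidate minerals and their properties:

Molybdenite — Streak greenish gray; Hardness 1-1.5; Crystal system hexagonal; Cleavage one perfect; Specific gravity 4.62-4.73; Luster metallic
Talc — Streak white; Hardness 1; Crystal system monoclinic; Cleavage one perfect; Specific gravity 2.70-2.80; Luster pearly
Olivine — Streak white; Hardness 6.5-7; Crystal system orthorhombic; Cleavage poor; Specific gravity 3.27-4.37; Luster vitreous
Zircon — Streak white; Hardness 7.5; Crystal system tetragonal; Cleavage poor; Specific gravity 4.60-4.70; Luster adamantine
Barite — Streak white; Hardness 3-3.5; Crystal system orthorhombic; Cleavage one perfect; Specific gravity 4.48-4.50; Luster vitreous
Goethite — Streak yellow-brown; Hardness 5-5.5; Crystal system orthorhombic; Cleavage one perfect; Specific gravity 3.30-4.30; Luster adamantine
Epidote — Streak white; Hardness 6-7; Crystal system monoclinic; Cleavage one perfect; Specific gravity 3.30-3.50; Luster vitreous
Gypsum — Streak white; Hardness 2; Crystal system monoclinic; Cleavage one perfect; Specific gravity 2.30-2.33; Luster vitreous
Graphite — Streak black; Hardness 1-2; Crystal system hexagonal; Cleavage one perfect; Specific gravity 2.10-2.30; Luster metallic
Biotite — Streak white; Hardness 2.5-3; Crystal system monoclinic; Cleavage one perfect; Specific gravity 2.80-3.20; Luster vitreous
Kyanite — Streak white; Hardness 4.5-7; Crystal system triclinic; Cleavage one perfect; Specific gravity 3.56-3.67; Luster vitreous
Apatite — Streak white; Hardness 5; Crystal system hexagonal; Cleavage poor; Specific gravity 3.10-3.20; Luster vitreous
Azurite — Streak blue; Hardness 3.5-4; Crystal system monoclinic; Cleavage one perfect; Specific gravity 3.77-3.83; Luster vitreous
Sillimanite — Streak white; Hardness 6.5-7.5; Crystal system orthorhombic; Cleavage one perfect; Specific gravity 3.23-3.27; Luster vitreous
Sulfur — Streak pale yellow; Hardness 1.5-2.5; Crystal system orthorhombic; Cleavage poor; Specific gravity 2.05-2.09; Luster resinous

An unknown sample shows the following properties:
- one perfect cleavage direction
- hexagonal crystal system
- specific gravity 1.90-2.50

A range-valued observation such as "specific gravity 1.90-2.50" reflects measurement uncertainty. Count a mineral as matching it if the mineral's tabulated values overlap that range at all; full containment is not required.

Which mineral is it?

Graphite

One perfect cleavage direction excludes Olivine, Zircon, Apatite, Sulfur.
Hexagonal crystal system — narrows the field to Molybdenite, Graphite.
Specific gravity 1.90-2.50 rules out Molybdenite.
Graphite is the sole remaining match.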